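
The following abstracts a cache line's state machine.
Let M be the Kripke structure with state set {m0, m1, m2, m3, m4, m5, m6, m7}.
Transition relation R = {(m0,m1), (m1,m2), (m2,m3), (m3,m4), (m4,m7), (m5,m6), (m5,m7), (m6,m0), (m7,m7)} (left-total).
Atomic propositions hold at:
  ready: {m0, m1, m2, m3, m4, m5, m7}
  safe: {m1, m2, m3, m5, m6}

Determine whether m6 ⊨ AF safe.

AF safe: least fixpoint, start Z0 = {m1, m2, m3, m5, m6}, add states with every successor in Z. Z1 = {m0, m1, m2, m3, m5, m6}; fixed.
Sat(AF safe) = {m0, m1, m2, m3, m5, m6}
m6 ∈ Sat(AF safe) = {m0, m1, m2, m3, m5, m6}, so the formula holds at m6.

Yes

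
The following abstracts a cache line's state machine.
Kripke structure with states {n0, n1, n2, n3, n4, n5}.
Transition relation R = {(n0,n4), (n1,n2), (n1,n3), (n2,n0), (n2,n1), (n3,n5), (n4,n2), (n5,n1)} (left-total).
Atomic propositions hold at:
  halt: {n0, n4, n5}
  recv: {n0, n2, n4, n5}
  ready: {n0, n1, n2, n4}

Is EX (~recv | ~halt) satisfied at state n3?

Sat(~recv) = {n1, n3}
Sat(~halt) = {n1, n2, n3}
Sat(~recv | ~halt) = {n1, n2, n3}
Sat(EX (~recv | ~halt)) = {s : some successor in {n1, n2, n3}} = {n1, n2, n4, n5}
n3 ∉ Sat(EX (~recv | ~halt)) = {n1, n2, n4, n5}, so the formula does not hold at n3.

No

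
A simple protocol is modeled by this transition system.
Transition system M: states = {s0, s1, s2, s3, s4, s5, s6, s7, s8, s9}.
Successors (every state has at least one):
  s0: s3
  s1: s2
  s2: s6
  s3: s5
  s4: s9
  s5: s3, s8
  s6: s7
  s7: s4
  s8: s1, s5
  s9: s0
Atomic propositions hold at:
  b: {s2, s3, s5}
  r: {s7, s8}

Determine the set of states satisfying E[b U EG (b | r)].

{s3, s5, s8}

Sat(b | r) = {s2, s3, s5, s7, s8}
EG (b | r): greatest fixpoint, start Z0 = {s2, s3, s5, s7, s8}, keep only states in Sat with some successor in Z. Z1 = {s3, s5, s8}; fixed.
Sat(EG (b | r)) = {s3, s5, s8}
E[b U EG (b | r)]: least fixpoint, start Z0 = Sat(EG (b | r)) = {s3, s5, s8}, add states in Sat(b) with some successor in Z. Already a fixed point.
Sat(E[b U EG (b | r)]) = {s3, s5, s8}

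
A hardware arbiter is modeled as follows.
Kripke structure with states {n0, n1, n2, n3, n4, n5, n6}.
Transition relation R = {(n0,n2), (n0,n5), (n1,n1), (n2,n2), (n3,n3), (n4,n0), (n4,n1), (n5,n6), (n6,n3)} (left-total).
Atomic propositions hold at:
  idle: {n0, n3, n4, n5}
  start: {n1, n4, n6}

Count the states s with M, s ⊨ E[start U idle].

5

E[start U idle]: least fixpoint, start Z0 = Sat(idle) = {n0, n3, n4, n5}, add states in Sat(start) with some successor in Z. Z1 = {n0, n3, n4, n5, n6}; fixed.
Sat(E[start U idle]) = {n0, n3, n4, n5, n6}
|Sat(E[start U idle])| = |{n0, n3, n4, n5, n6}| = 5.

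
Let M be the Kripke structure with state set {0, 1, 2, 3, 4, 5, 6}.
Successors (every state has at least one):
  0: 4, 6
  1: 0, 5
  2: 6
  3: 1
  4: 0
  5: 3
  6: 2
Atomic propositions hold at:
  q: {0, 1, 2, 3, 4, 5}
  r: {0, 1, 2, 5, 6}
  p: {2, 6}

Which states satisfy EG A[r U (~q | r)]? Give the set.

{0, 1, 2, 6}

Sat(~q) = {6}
Sat(~q | r) = {0, 1, 2, 5, 6}
A[r U (~q | r)]: least fixpoint, start Z0 = Sat((~q | r)) = {0, 1, 2, 5, 6}, add states in Sat(r) with every successor in Z. Already a fixed point.
Sat(A[r U (~q | r)]) = {0, 1, 2, 5, 6}
EG A[r U (~q | r)]: greatest fixpoint, start Z0 = {0, 1, 2, 5, 6}, keep only states in Sat with some successor in Z. Z1 = {0, 1, 2, 6}; fixed.
Sat(EG A[r U (~q | r)]) = {0, 1, 2, 6}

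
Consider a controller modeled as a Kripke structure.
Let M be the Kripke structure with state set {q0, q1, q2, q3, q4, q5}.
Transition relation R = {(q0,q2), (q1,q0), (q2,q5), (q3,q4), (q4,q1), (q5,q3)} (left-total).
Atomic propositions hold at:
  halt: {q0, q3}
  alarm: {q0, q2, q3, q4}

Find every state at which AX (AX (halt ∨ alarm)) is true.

{q1, q2, q4, q5}

Sat(halt ∨ alarm) = {q0, q2, q3, q4}
Sat(AX (halt ∨ alarm)) = {s : every successor in {q0, q2, q3, q4}} = {q0, q1, q3, q5}
Sat(AX (AX (halt ∨ alarm))) = {s : every successor in {q0, q1, q3, q5}} = {q1, q2, q4, q5}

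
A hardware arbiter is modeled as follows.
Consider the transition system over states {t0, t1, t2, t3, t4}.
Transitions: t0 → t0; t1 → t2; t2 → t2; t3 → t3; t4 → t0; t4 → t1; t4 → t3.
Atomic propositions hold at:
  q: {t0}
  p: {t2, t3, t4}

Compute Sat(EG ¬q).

Sat(¬q) = {t1, t2, t3, t4}
EG ¬q: greatest fixpoint, start Z0 = {t1, t2, t3, t4}, keep only states in Sat with some successor in Z. Already a fixed point.
Sat(EG ¬q) = {t1, t2, t3, t4}

{t1, t2, t3, t4}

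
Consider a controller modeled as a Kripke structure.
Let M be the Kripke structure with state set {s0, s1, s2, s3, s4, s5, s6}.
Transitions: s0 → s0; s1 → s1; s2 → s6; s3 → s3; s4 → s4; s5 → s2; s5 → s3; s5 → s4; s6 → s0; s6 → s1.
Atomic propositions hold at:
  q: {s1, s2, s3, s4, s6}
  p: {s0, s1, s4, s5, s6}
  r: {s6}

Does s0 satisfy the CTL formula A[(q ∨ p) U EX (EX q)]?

No

Sat(q ∨ p) = {s0, s1, s2, s3, s4, s5, s6}
Sat(EX q) = {s : some successor in {s1, s2, s3, s4, s6}} = {s1, s2, s3, s4, s5, s6}
Sat(EX (EX q)) = {s : some successor in {s1, s2, s3, s4, s5, s6}} = {s1, s2, s3, s4, s5, s6}
A[(q ∨ p) U EX (EX q)]: least fixpoint, start Z0 = Sat(EX (EX q)) = {s1, s2, s3, s4, s5, s6}, add states in Sat(q ∨ p) with every successor in Z. Already a fixed point.
Sat(A[(q ∨ p) U EX (EX q)]) = {s1, s2, s3, s4, s5, s6}
s0 ∉ Sat(A[(q ∨ p) U EX (EX q)]) = {s1, s2, s3, s4, s5, s6}, so the formula does not hold at s0.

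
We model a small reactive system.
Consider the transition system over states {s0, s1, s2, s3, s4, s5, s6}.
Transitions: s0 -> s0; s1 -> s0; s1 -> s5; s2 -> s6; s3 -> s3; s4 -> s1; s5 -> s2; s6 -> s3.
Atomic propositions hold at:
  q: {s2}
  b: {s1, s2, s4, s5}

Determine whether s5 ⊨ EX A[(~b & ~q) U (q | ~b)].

Sat(~b) = {s0, s3, s6}
Sat(~q) = {s0, s1, s3, s4, s5, s6}
Sat(~b & ~q) = {s0, s3, s6}
Sat(q | ~b) = {s0, s2, s3, s6}
A[(~b & ~q) U (q | ~b)]: least fixpoint, start Z0 = Sat((q | ~b)) = {s0, s2, s3, s6}, add states in Sat(~b & ~q) with every successor in Z. Already a fixed point.
Sat(A[(~b & ~q) U (q | ~b)]) = {s0, s2, s3, s6}
Sat(EX A[(~b & ~q) U (q | ~b)]) = {s : some successor in {s0, s2, s3, s6}} = {s0, s1, s2, s3, s5, s6}
s5 ∈ Sat(EX A[(~b & ~q) U (q | ~b)]) = {s0, s1, s2, s3, s5, s6}, so the formula holds at s5.

Yes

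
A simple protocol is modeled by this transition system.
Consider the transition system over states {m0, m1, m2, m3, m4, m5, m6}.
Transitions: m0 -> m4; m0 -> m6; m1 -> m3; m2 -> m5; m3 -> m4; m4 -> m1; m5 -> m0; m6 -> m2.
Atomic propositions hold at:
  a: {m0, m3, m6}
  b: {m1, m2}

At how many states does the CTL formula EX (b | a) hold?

5

Sat(b | a) = {m0, m1, m2, m3, m6}
Sat(EX (b | a)) = {s : some successor in {m0, m1, m2, m3, m6}} = {m0, m1, m4, m5, m6}
|Sat(EX (b | a))| = |{m0, m1, m4, m5, m6}| = 5.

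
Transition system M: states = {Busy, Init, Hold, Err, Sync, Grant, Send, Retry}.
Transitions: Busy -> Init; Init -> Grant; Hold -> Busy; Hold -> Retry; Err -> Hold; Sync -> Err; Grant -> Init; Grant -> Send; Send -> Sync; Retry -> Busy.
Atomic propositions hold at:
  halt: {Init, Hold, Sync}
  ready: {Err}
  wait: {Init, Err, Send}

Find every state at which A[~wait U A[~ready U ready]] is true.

Sat(~wait) = {Busy, Hold, Sync, Grant, Retry}
Sat(~ready) = {Busy, Init, Hold, Sync, Grant, Send, Retry}
A[~ready U ready]: least fixpoint, start Z0 = Sat(ready) = {Err}, add states in Sat(~ready) with every successor in Z. Z1 = {Err, Sync}; Z2 = {Err, Sync, Send}; fixed.
Sat(A[~ready U ready]) = {Err, Sync, Send}
A[~wait U A[~ready U ready]]: least fixpoint, start Z0 = Sat(A[~ready U ready]) = {Err, Sync, Send}, add states in Sat(~wait) with every successor in Z. Already a fixed point.
Sat(A[~wait U A[~ready U ready]]) = {Err, Sync, Send}

{Err, Sync, Send}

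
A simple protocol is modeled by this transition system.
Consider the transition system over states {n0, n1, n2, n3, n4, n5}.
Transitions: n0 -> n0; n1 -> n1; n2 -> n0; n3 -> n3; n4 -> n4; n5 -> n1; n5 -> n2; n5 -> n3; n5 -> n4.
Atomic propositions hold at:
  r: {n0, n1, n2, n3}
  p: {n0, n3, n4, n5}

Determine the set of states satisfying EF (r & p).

{n0, n2, n3, n5}

Sat(r & p) = {n0, n3}
EF (r & p): least fixpoint, start Z0 = {n0, n3}, add states with some successor in Z. Z1 = {n0, n2, n3, n5}; fixed.
Sat(EF (r & p)) = {n0, n2, n3, n5}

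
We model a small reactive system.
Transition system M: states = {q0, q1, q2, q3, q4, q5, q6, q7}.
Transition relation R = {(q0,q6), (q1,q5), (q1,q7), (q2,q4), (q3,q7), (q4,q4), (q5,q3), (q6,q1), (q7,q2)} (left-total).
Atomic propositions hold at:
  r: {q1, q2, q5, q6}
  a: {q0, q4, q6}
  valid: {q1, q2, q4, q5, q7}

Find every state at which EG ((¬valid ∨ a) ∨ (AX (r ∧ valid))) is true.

Sat(¬valid) = {q0, q3, q6}
Sat(¬valid ∨ a) = {q0, q3, q4, q6}
Sat(r ∧ valid) = {q1, q2, q5}
Sat(AX (r ∧ valid)) = {s : every successor in {q1, q2, q5}} = {q6, q7}
Sat((¬valid ∨ a) ∨ (AX (r ∧ valid))) = {q0, q3, q4, q6, q7}
EG ((¬valid ∨ a) ∨ (AX (r ∧ valid))): greatest fixpoint, start Z0 = {q0, q3, q4, q6, q7}, keep only states in Sat with some successor in Z. Z1 = {q0, q3, q4}; Z2 = {q4}; fixed.
Sat(EG ((¬valid ∨ a) ∨ (AX (r ∧ valid)))) = {q4}

{q4}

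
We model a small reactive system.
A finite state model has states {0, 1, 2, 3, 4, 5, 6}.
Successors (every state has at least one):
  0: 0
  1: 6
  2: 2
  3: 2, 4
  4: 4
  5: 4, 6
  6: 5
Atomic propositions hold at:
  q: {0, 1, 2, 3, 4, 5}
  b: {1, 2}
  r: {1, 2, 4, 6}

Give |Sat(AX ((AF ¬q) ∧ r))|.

Sat(¬q) = {6}
AF ¬q: least fixpoint, start Z0 = {6}, add states with every successor in Z. Z1 = {1, 6}; fixed.
Sat(AF ¬q) = {1, 6}
Sat((AF ¬q) ∧ r) = {1, 6}
Sat(AX ((AF ¬q) ∧ r)) = {s : every successor in {1, 6}} = {1}
|Sat(AX ((AF ¬q) ∧ r))| = |{1}| = 1.

1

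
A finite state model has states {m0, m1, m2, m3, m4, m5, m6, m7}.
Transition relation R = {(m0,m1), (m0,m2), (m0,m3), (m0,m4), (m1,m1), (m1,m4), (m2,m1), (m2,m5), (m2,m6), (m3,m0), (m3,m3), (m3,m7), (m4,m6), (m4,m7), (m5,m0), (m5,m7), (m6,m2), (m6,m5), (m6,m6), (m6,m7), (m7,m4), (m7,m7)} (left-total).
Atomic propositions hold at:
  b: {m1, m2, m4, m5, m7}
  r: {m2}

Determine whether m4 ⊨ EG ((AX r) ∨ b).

Yes

Sat(AX r) = {s : every successor in {m2}} = ∅
Sat((AX r) ∨ b) = {m1, m2, m4, m5, m7}
EG ((AX r) ∨ b): greatest fixpoint, start Z0 = {m1, m2, m4, m5, m7}, keep only states in Sat with some successor in Z. Already a fixed point.
Sat(EG ((AX r) ∨ b)) = {m1, m2, m4, m5, m7}
m4 ∈ Sat(EG ((AX r) ∨ b)) = {m1, m2, m4, m5, m7}, so the formula holds at m4.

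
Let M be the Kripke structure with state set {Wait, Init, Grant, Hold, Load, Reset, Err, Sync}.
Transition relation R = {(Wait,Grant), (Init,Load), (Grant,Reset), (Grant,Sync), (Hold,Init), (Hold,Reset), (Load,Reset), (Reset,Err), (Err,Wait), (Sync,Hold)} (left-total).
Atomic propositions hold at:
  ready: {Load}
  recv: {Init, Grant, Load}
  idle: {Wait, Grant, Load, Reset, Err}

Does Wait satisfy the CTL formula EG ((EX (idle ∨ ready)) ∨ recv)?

Yes

Sat(idle ∨ ready) = {Wait, Grant, Load, Reset, Err}
Sat(EX (idle ∨ ready)) = {s : some successor in {Wait, Grant, Load, Reset, Err}} = {Wait, Init, Grant, Hold, Load, Reset, Err}
Sat((EX (idle ∨ ready)) ∨ recv) = {Wait, Init, Grant, Hold, Load, Reset, Err}
EG ((EX (idle ∨ ready)) ∨ recv): greatest fixpoint, start Z0 = {Wait, Init, Grant, Hold, Load, Reset, Err}, keep only states in Sat with some successor in Z. Already a fixed point.
Sat(EG ((EX (idle ∨ ready)) ∨ recv)) = {Wait, Init, Grant, Hold, Load, Reset, Err}
Wait ∈ Sat(EG ((EX (idle ∨ ready)) ∨ recv)) = {Wait, Init, Grant, Hold, Load, Reset, Err}, so the formula holds at Wait.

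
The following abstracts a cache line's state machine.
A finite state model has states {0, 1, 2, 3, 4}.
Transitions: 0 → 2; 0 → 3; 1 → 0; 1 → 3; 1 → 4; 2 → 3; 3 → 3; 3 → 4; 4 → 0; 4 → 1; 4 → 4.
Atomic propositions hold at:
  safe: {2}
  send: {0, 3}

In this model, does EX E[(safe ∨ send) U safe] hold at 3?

Sat(safe ∨ send) = {0, 2, 3}
E[(safe ∨ send) U safe]: least fixpoint, start Z0 = Sat(safe) = {2}, add states in Sat(safe ∨ send) with some successor in Z. Z1 = {0, 2}; fixed.
Sat(E[(safe ∨ send) U safe]) = {0, 2}
Sat(EX E[(safe ∨ send) U safe]) = {s : some successor in {0, 2}} = {0, 1, 4}
3 ∉ Sat(EX E[(safe ∨ send) U safe]) = {0, 1, 4}, so the formula does not hold at 3.

No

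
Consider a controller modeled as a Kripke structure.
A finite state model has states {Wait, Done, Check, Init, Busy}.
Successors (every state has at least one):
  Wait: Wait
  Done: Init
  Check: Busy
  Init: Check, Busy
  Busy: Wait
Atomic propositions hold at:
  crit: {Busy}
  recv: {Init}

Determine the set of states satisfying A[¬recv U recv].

Sat(¬recv) = {Wait, Done, Check, Busy}
A[¬recv U recv]: least fixpoint, start Z0 = Sat(recv) = {Init}, add states in Sat(¬recv) with every successor in Z. Z1 = {Done, Init}; fixed.
Sat(A[¬recv U recv]) = {Done, Init}

{Done, Init}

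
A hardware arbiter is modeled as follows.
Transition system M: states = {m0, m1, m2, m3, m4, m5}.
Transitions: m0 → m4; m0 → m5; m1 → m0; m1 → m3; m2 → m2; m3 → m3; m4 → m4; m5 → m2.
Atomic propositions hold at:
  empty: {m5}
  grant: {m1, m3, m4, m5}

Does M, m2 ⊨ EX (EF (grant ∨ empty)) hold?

Sat(grant ∨ empty) = {m1, m3, m4, m5}
EF (grant ∨ empty): least fixpoint, start Z0 = {m1, m3, m4, m5}, add states with some successor in Z. Z1 = {m0, m1, m3, m4, m5}; fixed.
Sat(EF (grant ∨ empty)) = {m0, m1, m3, m4, m5}
Sat(EX (EF (grant ∨ empty))) = {s : some successor in {m0, m1, m3, m4, m5}} = {m0, m1, m3, m4}
m2 ∉ Sat(EX (EF (grant ∨ empty))) = {m0, m1, m3, m4}, so the formula does not hold at m2.

No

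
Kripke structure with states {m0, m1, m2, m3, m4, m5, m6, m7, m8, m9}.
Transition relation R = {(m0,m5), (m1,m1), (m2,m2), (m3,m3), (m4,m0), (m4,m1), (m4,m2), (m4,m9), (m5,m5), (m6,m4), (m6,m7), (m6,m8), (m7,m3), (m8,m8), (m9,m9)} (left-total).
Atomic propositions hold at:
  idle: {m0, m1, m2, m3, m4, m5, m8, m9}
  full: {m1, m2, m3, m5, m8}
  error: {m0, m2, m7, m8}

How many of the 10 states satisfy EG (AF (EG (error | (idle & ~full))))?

4

Sat(~full) = {m0, m4, m6, m7, m9}
Sat(idle & ~full) = {m0, m4, m9}
Sat(error | (idle & ~full)) = {m0, m2, m4, m7, m8, m9}
EG (error | (idle & ~full)): greatest fixpoint, start Z0 = {m0, m2, m4, m7, m8, m9}, keep only states in Sat with some successor in Z. Z1 = {m2, m4, m8, m9}; fixed.
Sat(EG (error | (idle & ~full))) = {m2, m4, m8, m9}
AF (EG (error | (idle & ~full))): least fixpoint, start Z0 = {m2, m4, m8, m9}, add states with every successor in Z. Already a fixed point.
Sat(AF (EG (error | (idle & ~full)))) = {m2, m4, m8, m9}
EG (AF (EG (error | (idle & ~full)))): greatest fixpoint, start Z0 = {m2, m4, m8, m9}, keep only states in Sat with some successor in Z. Already a fixed point.
Sat(EG (AF (EG (error | (idle & ~full))))) = {m2, m4, m8, m9}
|Sat(EG (AF (EG (error | (idle & ~full)))))| = |{m2, m4, m8, m9}| = 4.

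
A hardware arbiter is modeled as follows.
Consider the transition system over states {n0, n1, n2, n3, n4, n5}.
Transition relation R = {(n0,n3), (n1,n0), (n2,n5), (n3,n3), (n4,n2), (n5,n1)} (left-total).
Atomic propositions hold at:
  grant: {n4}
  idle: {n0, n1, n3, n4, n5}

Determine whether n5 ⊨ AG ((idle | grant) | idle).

Sat(idle | grant) = {n0, n1, n3, n4, n5}
Sat((idle | grant) | idle) = {n0, n1, n3, n4, n5}
AG ((idle | grant) | idle): greatest fixpoint, start Z0 = {n0, n1, n3, n4, n5}, keep only states in Sat with every successor in Z. Z1 = {n0, n1, n3, n5}; fixed.
Sat(AG ((idle | grant) | idle)) = {n0, n1, n3, n5}
n5 ∈ Sat(AG ((idle | grant) | idle)) = {n0, n1, n3, n5}, so the formula holds at n5.

Yes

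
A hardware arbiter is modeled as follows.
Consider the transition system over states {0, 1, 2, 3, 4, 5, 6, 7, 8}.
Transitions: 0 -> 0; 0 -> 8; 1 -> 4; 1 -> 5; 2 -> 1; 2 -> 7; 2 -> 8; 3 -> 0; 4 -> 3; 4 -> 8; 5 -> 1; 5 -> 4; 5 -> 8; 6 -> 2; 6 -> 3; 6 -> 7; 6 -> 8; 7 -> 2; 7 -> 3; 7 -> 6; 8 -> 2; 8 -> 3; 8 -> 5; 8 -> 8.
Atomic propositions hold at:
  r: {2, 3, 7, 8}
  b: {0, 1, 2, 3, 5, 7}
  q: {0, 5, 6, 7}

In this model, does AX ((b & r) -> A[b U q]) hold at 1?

Yes

Sat(b & r) = {2, 3, 7}
A[b U q]: least fixpoint, start Z0 = Sat(q) = {0, 5, 6, 7}, add states in Sat(b) with every successor in Z. Z1 = {0, 3, 5, 6, 7}; fixed.
Sat(A[b U q]) = {0, 3, 5, 6, 7}
Sat((b & r) -> A[b U q]) = {0, 1, 3, 4, 5, 6, 7, 8}
Sat(AX ((b & r) -> A[b U q])) = {s : every successor in {0, 1, 3, 4, 5, 6, 7, 8}} = {0, 1, 2, 3, 4, 5}
1 ∈ Sat(AX ((b & r) -> A[b U q])) = {0, 1, 2, 3, 4, 5}, so the formula holds at 1.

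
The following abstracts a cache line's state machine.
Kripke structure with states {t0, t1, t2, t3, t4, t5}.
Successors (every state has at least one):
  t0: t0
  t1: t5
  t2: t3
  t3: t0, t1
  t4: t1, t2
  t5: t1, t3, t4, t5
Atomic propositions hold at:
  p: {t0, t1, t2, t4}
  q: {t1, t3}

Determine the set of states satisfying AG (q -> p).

{t0}

Sat(q -> p) = {t0, t1, t2, t4, t5}
AG (q -> p): greatest fixpoint, start Z0 = {t0, t1, t2, t4, t5}, keep only states in Sat with every successor in Z. Z1 = {t0, t1, t4}; Z2 = {t0}; fixed.
Sat(AG (q -> p)) = {t0}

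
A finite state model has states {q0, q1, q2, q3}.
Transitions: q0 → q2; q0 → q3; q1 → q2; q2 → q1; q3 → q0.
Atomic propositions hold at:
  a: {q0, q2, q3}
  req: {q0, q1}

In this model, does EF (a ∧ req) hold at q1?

Sat(a ∧ req) = {q0}
EF (a ∧ req): least fixpoint, start Z0 = {q0}, add states with some successor in Z. Z1 = {q0, q3}; fixed.
Sat(EF (a ∧ req)) = {q0, q3}
q1 ∉ Sat(EF (a ∧ req)) = {q0, q3}, so the formula does not hold at q1.

No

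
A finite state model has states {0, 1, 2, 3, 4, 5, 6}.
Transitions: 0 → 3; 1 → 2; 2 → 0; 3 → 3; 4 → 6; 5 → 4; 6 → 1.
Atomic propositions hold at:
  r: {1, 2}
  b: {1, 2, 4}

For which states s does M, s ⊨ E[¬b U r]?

Sat(¬b) = {0, 3, 5, 6}
E[¬b U r]: least fixpoint, start Z0 = Sat(r) = {1, 2}, add states in Sat(¬b) with some successor in Z. Z1 = {1, 2, 6}; fixed.
Sat(E[¬b U r]) = {1, 2, 6}

{1, 2, 6}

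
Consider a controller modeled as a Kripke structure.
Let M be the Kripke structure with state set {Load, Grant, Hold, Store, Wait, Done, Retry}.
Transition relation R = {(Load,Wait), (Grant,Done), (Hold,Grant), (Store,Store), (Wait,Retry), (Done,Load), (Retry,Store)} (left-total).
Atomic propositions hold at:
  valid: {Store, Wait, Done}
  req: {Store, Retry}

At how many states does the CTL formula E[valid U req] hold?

3

E[valid U req]: least fixpoint, start Z0 = Sat(req) = {Store, Retry}, add states in Sat(valid) with some successor in Z. Z1 = {Store, Wait, Retry}; fixed.
Sat(E[valid U req]) = {Store, Wait, Retry}
|Sat(E[valid U req])| = |{Store, Wait, Retry}| = 3.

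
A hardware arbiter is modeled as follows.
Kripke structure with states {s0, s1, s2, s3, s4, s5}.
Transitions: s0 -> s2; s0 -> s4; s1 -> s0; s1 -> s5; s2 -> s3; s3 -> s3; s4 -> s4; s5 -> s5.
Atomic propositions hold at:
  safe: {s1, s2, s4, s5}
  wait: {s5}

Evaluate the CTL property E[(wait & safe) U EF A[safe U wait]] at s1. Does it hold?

Sat(wait & safe) = {s5}
A[safe U wait]: least fixpoint, start Z0 = Sat(wait) = {s5}, add states in Sat(safe) with every successor in Z. Already a fixed point.
Sat(A[safe U wait]) = {s5}
EF A[safe U wait]: least fixpoint, start Z0 = {s5}, add states with some successor in Z. Z1 = {s1, s5}; fixed.
Sat(EF A[safe U wait]) = {s1, s5}
E[(wait & safe) U EF A[safe U wait]]: least fixpoint, start Z0 = Sat(EF A[safe U wait]) = {s1, s5}, add states in Sat(wait & safe) with some successor in Z. Already a fixed point.
Sat(E[(wait & safe) U EF A[safe U wait]]) = {s1, s5}
s1 ∈ Sat(E[(wait & safe) U EF A[safe U wait]]) = {s1, s5}, so the formula holds at s1.

Yes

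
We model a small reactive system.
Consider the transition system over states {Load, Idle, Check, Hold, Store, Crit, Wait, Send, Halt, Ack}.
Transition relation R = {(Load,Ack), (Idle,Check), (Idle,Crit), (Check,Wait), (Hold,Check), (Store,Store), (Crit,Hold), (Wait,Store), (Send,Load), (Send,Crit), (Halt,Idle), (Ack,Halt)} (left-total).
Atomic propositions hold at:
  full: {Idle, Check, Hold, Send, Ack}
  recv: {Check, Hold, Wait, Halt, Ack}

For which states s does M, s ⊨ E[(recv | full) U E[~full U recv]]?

{Load, Idle, Check, Hold, Crit, Wait, Send, Halt, Ack}

Sat(recv | full) = {Idle, Check, Hold, Wait, Send, Halt, Ack}
Sat(~full) = {Load, Store, Crit, Wait, Halt}
E[~full U recv]: least fixpoint, start Z0 = Sat(recv) = {Check, Hold, Wait, Halt, Ack}, add states in Sat(~full) with some successor in Z. Z1 = {Load, Check, Hold, Crit, Wait, Halt, Ack}; fixed.
Sat(E[~full U recv]) = {Load, Check, Hold, Crit, Wait, Halt, Ack}
E[(recv | full) U E[~full U recv]]: least fixpoint, start Z0 = Sat(E[~full U recv]) = {Load, Check, Hold, Crit, Wait, Halt, Ack}, add states in Sat(recv | full) with some successor in Z. Z1 = {Load, Idle, Check, Hold, Crit, Wait, Send, Halt, Ack}; fixed.
Sat(E[(recv | full) U E[~full U recv]]) = {Load, Idle, Check, Hold, Crit, Wait, Send, Halt, Ack}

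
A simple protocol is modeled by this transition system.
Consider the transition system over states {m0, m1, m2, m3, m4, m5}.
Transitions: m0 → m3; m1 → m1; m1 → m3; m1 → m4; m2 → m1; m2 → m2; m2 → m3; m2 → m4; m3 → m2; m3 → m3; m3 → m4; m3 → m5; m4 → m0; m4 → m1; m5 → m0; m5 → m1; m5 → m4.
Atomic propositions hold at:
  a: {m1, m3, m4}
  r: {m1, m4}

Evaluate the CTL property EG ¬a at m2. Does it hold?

Yes

Sat(¬a) = {m0, m2, m5}
EG ¬a: greatest fixpoint, start Z0 = {m0, m2, m5}, keep only states in Sat with some successor in Z. Z1 = {m2, m5}; Z2 = {m2}; fixed.
Sat(EG ¬a) = {m2}
m2 ∈ Sat(EG ¬a) = {m2}, so the formula holds at m2.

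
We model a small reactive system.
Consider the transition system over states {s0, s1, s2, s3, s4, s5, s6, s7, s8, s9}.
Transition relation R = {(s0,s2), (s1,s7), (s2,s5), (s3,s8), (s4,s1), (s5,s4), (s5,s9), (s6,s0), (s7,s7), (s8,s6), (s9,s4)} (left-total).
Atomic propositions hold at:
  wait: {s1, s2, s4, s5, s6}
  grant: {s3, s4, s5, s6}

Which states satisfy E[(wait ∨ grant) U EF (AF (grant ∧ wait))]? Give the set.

Sat(wait ∨ grant) = {s1, s2, s3, s4, s5, s6}
Sat(grant ∧ wait) = {s4, s5, s6}
AF (grant ∧ wait): least fixpoint, start Z0 = {s4, s5, s6}, add states with every successor in Z. Z1 = {s2, s4, s5, s6, s8, s9}; Z2 = {s0, s2, s3, s4, s5, s6, s8, s9}; fixed.
Sat(AF (grant ∧ wait)) = {s0, s2, s3, s4, s5, s6, s8, s9}
EF (AF (grant ∧ wait)): least fixpoint, start Z0 = {s0, s2, s3, s4, s5, s6, s8, s9}, add states with some successor in Z. Already a fixed point.
Sat(EF (AF (grant ∧ wait))) = {s0, s2, s3, s4, s5, s6, s8, s9}
E[(wait ∨ grant) U EF (AF (grant ∧ wait))]: least fixpoint, start Z0 = Sat(EF (AF (grant ∧ wait))) = {s0, s2, s3, s4, s5, s6, s8, s9}, add states in Sat(wait ∨ grant) with some successor in Z. Already a fixed point.
Sat(E[(wait ∨ grant) U EF (AF (grant ∧ wait))]) = {s0, s2, s3, s4, s5, s6, s8, s9}

{s0, s2, s3, s4, s5, s6, s8, s9}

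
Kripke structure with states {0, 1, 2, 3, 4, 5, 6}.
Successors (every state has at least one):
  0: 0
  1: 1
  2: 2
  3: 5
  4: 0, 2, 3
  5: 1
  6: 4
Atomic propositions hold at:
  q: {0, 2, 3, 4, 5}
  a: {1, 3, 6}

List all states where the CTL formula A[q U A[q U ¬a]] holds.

Sat(¬a) = {0, 2, 4, 5}
A[q U ¬a]: least fixpoint, start Z0 = Sat(¬a) = {0, 2, 4, 5}, add states in Sat(q) with every successor in Z. Z1 = {0, 2, 3, 4, 5}; fixed.
Sat(A[q U ¬a]) = {0, 2, 3, 4, 5}
A[q U A[q U ¬a]]: least fixpoint, start Z0 = Sat(A[q U ¬a]) = {0, 2, 3, 4, 5}, add states in Sat(q) with every successor in Z. Already a fixed point.
Sat(A[q U A[q U ¬a]]) = {0, 2, 3, 4, 5}

{0, 2, 3, 4, 5}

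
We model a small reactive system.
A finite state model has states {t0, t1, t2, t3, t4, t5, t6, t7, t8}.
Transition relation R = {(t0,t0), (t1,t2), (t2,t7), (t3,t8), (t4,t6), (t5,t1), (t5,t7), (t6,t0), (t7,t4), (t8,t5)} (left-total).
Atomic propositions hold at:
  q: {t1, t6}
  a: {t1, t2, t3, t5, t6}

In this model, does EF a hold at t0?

EF a: least fixpoint, start Z0 = {t1, t2, t3, t5, t6}, add states with some successor in Z. Z1 = {t1, t2, t3, t4, t5, t6, t8}; Z2 = {t1, t2, t3, t4, t5, t6, t7, t8}; fixed.
Sat(EF a) = {t1, t2, t3, t4, t5, t6, t7, t8}
t0 ∉ Sat(EF a) = {t1, t2, t3, t4, t5, t6, t7, t8}, so the formula does not hold at t0.

No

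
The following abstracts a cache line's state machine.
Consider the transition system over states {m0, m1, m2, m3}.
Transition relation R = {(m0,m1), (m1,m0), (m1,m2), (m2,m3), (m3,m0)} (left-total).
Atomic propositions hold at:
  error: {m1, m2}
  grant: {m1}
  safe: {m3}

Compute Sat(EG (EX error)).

{m0, m1}

Sat(EX error) = {s : some successor in {m1, m2}} = {m0, m1}
EG (EX error): greatest fixpoint, start Z0 = {m0, m1}, keep only states in Sat with some successor in Z. Already a fixed point.
Sat(EG (EX error)) = {m0, m1}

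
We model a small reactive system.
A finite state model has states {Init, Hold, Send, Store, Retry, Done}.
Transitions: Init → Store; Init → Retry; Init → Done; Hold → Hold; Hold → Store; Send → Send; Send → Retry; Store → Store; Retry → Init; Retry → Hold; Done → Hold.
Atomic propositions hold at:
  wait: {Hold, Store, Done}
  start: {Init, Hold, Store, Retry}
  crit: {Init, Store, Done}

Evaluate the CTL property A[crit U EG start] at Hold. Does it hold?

Yes

EG start: greatest fixpoint, start Z0 = {Init, Hold, Store, Retry}, keep only states in Sat with some successor in Z. Already a fixed point.
Sat(EG start) = {Init, Hold, Store, Retry}
A[crit U EG start]: least fixpoint, start Z0 = Sat(EG start) = {Init, Hold, Store, Retry}, add states in Sat(crit) with every successor in Z. Z1 = {Init, Hold, Store, Retry, Done}; fixed.
Sat(A[crit U EG start]) = {Init, Hold, Store, Retry, Done}
Hold ∈ Sat(A[crit U EG start]) = {Init, Hold, Store, Retry, Done}, so the formula holds at Hold.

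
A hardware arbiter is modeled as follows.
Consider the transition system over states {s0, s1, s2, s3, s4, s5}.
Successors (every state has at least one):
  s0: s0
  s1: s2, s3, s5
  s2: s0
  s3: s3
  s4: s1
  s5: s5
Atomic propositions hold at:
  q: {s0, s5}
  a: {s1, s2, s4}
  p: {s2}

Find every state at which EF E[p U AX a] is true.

Sat(AX a) = {s : every successor in {s1, s2, s4}} = {s4}
E[p U AX a]: least fixpoint, start Z0 = Sat(AX a) = {s4}, add states in Sat(p) with some successor in Z. Already a fixed point.
Sat(E[p U AX a]) = {s4}
EF E[p U AX a]: least fixpoint, start Z0 = {s4}, add states with some successor in Z. Already a fixed point.
Sat(EF E[p U AX a]) = {s4}

{s4}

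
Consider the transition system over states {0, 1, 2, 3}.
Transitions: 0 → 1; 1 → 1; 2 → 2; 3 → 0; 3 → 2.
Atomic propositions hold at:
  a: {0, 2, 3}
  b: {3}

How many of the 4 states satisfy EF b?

EF b: least fixpoint, start Z0 = {3}, add states with some successor in Z. Already a fixed point.
Sat(EF b) = {3}
|Sat(EF b)| = |{3}| = 1.

1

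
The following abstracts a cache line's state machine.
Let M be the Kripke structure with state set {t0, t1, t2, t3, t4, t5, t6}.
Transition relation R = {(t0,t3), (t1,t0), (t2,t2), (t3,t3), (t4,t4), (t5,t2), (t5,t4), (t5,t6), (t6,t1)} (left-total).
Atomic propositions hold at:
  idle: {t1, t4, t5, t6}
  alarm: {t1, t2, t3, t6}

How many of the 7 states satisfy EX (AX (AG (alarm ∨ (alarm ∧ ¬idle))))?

5

Sat(¬idle) = {t0, t2, t3}
Sat(alarm ∧ ¬idle) = {t2, t3}
Sat(alarm ∨ (alarm ∧ ¬idle)) = {t1, t2, t3, t6}
AG (alarm ∨ (alarm ∧ ¬idle)): greatest fixpoint, start Z0 = {t1, t2, t3, t6}, keep only states in Sat with every successor in Z. Z1 = {t2, t3, t6}; Z2 = {t2, t3}; fixed.
Sat(AG (alarm ∨ (alarm ∧ ¬idle))) = {t2, t3}
Sat(AX (AG (alarm ∨ (alarm ∧ ¬idle)))) = {s : every successor in {t2, t3}} = {t0, t2, t3}
Sat(EX (AX (AG (alarm ∨ (alarm ∧ ¬idle))))) = {s : some successor in {t0, t2, t3}} = {t0, t1, t2, t3, t5}
|Sat(EX (AX (AG (alarm ∨ (alarm ∧ ¬idle)))))| = |{t0, t1, t2, t3, t5}| = 5.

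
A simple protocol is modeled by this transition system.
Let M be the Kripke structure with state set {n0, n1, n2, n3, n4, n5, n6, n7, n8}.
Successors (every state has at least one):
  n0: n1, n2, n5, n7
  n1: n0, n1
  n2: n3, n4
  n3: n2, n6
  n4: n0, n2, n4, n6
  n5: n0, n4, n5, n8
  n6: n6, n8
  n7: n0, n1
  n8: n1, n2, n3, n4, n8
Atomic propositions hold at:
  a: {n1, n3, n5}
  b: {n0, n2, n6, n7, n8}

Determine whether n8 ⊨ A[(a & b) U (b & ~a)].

Yes

Sat(a & b) = ∅
Sat(~a) = {n0, n2, n4, n6, n7, n8}
Sat(b & ~a) = {n0, n2, n6, n7, n8}
A[(a & b) U (b & ~a)]: least fixpoint, start Z0 = Sat((b & ~a)) = {n0, n2, n6, n7, n8}, add states in Sat(a & b) with every successor in Z. Already a fixed point.
Sat(A[(a & b) U (b & ~a)]) = {n0, n2, n6, n7, n8}
n8 ∈ Sat(A[(a & b) U (b & ~a)]) = {n0, n2, n6, n7, n8}, so the formula holds at n8.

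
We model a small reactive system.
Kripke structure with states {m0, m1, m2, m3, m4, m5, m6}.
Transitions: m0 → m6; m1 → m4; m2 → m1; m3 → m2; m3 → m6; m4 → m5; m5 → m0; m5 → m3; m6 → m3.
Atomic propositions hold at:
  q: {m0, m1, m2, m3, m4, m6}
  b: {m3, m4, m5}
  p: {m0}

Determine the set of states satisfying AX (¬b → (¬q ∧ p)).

Sat(¬b) = {m0, m1, m2, m6}
Sat(¬q) = {m5}
Sat(¬q ∧ p) = ∅
Sat(¬b → (¬q ∧ p)) = {m3, m4, m5}
Sat(AX (¬b → (¬q ∧ p))) = {s : every successor in {m3, m4, m5}} = {m1, m4, m6}

{m1, m4, m6}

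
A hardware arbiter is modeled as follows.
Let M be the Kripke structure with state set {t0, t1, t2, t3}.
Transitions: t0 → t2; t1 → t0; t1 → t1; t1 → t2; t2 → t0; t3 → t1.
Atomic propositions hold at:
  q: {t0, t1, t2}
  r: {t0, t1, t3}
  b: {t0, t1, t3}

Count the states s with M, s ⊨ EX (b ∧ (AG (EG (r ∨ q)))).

3

Sat(r ∨ q) = {t0, t1, t2, t3}
EG (r ∨ q): greatest fixpoint, start Z0 = {t0, t1, t2, t3}, keep only states in Sat with some successor in Z. Already a fixed point.
Sat(EG (r ∨ q)) = {t0, t1, t2, t3}
AG (EG (r ∨ q)): greatest fixpoint, start Z0 = {t0, t1, t2, t3}, keep only states in Sat with every successor in Z. Already a fixed point.
Sat(AG (EG (r ∨ q))) = {t0, t1, t2, t3}
Sat(b ∧ (AG (EG (r ∨ q)))) = {t0, t1, t3}
Sat(EX (b ∧ (AG (EG (r ∨ q))))) = {s : some successor in {t0, t1, t3}} = {t1, t2, t3}
|Sat(EX (b ∧ (AG (EG (r ∨ q)))))| = |{t1, t2, t3}| = 3.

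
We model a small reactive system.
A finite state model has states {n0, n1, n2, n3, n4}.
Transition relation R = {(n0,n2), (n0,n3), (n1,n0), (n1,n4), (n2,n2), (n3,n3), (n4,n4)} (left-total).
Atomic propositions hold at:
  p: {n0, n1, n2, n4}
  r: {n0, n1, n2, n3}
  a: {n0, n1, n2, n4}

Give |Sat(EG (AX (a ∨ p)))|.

3

Sat(a ∨ p) = {n0, n1, n2, n4}
Sat(AX (a ∨ p)) = {s : every successor in {n0, n1, n2, n4}} = {n1, n2, n4}
EG (AX (a ∨ p)): greatest fixpoint, start Z0 = {n1, n2, n4}, keep only states in Sat with some successor in Z. Already a fixed point.
Sat(EG (AX (a ∨ p))) = {n1, n2, n4}
|Sat(EG (AX (a ∨ p)))| = |{n1, n2, n4}| = 3.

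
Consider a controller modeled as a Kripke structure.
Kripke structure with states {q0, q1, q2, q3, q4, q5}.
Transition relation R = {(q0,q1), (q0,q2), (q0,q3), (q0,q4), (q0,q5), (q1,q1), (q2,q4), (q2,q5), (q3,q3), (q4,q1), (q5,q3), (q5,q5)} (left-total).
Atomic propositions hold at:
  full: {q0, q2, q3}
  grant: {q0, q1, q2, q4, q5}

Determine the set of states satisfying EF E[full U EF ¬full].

Sat(¬full) = {q1, q4, q5}
EF ¬full: least fixpoint, start Z0 = {q1, q4, q5}, add states with some successor in Z. Z1 = {q0, q1, q2, q4, q5}; fixed.
Sat(EF ¬full) = {q0, q1, q2, q4, q5}
E[full U EF ¬full]: least fixpoint, start Z0 = Sat(EF ¬full) = {q0, q1, q2, q4, q5}, add states in Sat(full) with some successor in Z. Already a fixed point.
Sat(E[full U EF ¬full]) = {q0, q1, q2, q4, q5}
EF E[full U EF ¬full]: least fixpoint, start Z0 = {q0, q1, q2, q4, q5}, add states with some successor in Z. Already a fixed point.
Sat(EF E[full U EF ¬full]) = {q0, q1, q2, q4, q5}

{q0, q1, q2, q4, q5}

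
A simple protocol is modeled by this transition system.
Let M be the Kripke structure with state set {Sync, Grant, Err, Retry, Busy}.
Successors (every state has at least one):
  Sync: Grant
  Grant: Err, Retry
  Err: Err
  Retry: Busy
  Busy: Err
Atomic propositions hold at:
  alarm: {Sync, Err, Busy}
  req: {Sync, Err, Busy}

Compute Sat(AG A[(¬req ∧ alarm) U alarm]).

Sat(¬req) = {Grant, Retry}
Sat(¬req ∧ alarm) = ∅
A[(¬req ∧ alarm) U alarm]: least fixpoint, start Z0 = Sat(alarm) = {Sync, Err, Busy}, add states in Sat(¬req ∧ alarm) with every successor in Z. Already a fixed point.
Sat(A[(¬req ∧ alarm) U alarm]) = {Sync, Err, Busy}
AG A[(¬req ∧ alarm) U alarm]: greatest fixpoint, start Z0 = {Sync, Err, Busy}, keep only states in Sat with every successor in Z. Z1 = {Err, Busy}; fixed.
Sat(AG A[(¬req ∧ alarm) U alarm]) = {Err, Busy}

{Err, Busy}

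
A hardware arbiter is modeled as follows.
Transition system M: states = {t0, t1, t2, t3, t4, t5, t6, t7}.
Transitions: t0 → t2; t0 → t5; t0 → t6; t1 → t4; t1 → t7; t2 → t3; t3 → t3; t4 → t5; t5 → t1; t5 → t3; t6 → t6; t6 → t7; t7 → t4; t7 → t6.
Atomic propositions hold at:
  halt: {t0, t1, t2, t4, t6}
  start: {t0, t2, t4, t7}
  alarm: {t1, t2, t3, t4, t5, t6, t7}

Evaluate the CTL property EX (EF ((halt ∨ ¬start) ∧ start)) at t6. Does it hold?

Yes

Sat(¬start) = {t1, t3, t5, t6}
Sat(halt ∨ ¬start) = {t0, t1, t2, t3, t4, t5, t6}
Sat((halt ∨ ¬start) ∧ start) = {t0, t2, t4}
EF ((halt ∨ ¬start) ∧ start): least fixpoint, start Z0 = {t0, t2, t4}, add states with some successor in Z. Z1 = {t0, t1, t2, t4, t7}; Z2 = {t0, t1, t2, t4, t5, t6, t7}; fixed.
Sat(EF ((halt ∨ ¬start) ∧ start)) = {t0, t1, t2, t4, t5, t6, t7}
Sat(EX (EF ((halt ∨ ¬start) ∧ start))) = {s : some successor in {t0, t1, t2, t4, t5, t6, t7}} = {t0, t1, t4, t5, t6, t7}
t6 ∈ Sat(EX (EF ((halt ∨ ¬start) ∧ start))) = {t0, t1, t4, t5, t6, t7}, so the formula holds at t6.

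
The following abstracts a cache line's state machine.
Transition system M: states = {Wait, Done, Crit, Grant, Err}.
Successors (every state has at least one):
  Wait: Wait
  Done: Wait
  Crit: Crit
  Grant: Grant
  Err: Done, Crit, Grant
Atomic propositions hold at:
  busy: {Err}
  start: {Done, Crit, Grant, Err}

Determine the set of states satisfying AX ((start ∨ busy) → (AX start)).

{Wait, Done, Crit, Grant}

Sat(start ∨ busy) = {Done, Crit, Grant, Err}
Sat(AX start) = {s : every successor in {Done, Crit, Grant, Err}} = {Crit, Grant, Err}
Sat((start ∨ busy) → (AX start)) = {Wait, Crit, Grant, Err}
Sat(AX ((start ∨ busy) → (AX start))) = {s : every successor in {Wait, Crit, Grant, Err}} = {Wait, Done, Crit, Grant}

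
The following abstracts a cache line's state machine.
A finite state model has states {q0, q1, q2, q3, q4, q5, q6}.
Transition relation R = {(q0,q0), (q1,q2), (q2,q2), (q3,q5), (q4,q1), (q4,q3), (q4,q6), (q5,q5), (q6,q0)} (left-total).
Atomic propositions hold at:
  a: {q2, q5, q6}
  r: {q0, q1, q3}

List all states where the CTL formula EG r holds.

{q0}

EG r: greatest fixpoint, start Z0 = {q0, q1, q3}, keep only states in Sat with some successor in Z. Z1 = {q0}; fixed.
Sat(EG r) = {q0}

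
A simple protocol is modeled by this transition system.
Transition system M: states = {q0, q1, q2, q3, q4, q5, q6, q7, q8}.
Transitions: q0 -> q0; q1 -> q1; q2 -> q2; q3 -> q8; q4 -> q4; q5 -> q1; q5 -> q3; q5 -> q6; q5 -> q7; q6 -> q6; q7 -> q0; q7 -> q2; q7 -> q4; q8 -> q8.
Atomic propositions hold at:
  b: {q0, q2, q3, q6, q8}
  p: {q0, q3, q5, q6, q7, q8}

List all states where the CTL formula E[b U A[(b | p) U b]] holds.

{q0, q2, q3, q6, q8}

Sat(b | p) = {q0, q2, q3, q5, q6, q7, q8}
A[(b | p) U b]: least fixpoint, start Z0 = Sat(b) = {q0, q2, q3, q6, q8}, add states in Sat(b | p) with every successor in Z. Already a fixed point.
Sat(A[(b | p) U b]) = {q0, q2, q3, q6, q8}
E[b U A[(b | p) U b]]: least fixpoint, start Z0 = Sat(A[(b | p) U b]) = {q0, q2, q3, q6, q8}, add states in Sat(b) with some successor in Z. Already a fixed point.
Sat(E[b U A[(b | p) U b]]) = {q0, q2, q3, q6, q8}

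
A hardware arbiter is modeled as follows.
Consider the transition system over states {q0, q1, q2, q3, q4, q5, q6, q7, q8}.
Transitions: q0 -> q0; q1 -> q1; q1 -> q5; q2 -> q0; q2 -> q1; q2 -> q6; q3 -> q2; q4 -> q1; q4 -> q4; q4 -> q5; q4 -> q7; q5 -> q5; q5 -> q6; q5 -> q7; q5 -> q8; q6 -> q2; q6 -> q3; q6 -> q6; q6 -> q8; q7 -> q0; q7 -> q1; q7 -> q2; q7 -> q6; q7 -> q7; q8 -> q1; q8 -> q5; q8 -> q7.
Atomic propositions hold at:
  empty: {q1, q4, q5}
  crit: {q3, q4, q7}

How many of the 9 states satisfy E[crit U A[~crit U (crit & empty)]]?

Sat(~crit) = {q0, q1, q2, q5, q6, q8}
Sat(crit & empty) = {q4}
A[~crit U (crit & empty)]: least fixpoint, start Z0 = Sat((crit & empty)) = {q4}, add states in Sat(~crit) with every successor in Z. Already a fixed point.
Sat(A[~crit U (crit & empty)]) = {q4}
E[crit U A[~crit U (crit & empty)]]: least fixpoint, start Z0 = Sat(A[~crit U (crit & empty)]) = {q4}, add states in Sat(crit) with some successor in Z. Already a fixed point.
Sat(E[crit U A[~crit U (crit & empty)]]) = {q4}
|Sat(E[crit U A[~crit U (crit & empty)]])| = |{q4}| = 1.

1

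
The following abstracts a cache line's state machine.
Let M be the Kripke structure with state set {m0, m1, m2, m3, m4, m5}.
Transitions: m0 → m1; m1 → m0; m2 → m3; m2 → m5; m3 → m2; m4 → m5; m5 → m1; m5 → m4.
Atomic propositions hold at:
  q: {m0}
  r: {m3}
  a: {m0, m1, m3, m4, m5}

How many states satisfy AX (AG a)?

AG a: greatest fixpoint, start Z0 = {m0, m1, m3, m4, m5}, keep only states in Sat with every successor in Z. Z1 = {m0, m1, m4, m5}; fixed.
Sat(AG a) = {m0, m1, m4, m5}
Sat(AX (AG a)) = {s : every successor in {m0, m1, m4, m5}} = {m0, m1, m4, m5}
|Sat(AX (AG a))| = |{m0, m1, m4, m5}| = 4.

4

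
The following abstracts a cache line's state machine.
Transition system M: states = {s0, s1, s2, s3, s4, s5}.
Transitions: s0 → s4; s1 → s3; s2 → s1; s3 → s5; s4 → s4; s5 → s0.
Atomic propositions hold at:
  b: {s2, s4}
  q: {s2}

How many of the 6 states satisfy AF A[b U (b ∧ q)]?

1

Sat(b ∧ q) = {s2}
A[b U (b ∧ q)]: least fixpoint, start Z0 = Sat((b ∧ q)) = {s2}, add states in Sat(b) with every successor in Z. Already a fixed point.
Sat(A[b U (b ∧ q)]) = {s2}
AF A[b U (b ∧ q)]: least fixpoint, start Z0 = {s2}, add states with every successor in Z. Already a fixed point.
Sat(AF A[b U (b ∧ q)]) = {s2}
|Sat(AF A[b U (b ∧ q)])| = |{s2}| = 1.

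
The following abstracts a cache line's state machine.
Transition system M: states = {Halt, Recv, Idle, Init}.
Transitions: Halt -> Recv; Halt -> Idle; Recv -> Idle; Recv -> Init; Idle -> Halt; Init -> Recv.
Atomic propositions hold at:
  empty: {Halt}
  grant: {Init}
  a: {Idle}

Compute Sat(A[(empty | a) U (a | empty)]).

Sat(empty | a) = {Halt, Idle}
Sat(a | empty) = {Halt, Idle}
A[(empty | a) U (a | empty)]: least fixpoint, start Z0 = Sat((a | empty)) = {Halt, Idle}, add states in Sat(empty | a) with every successor in Z. Already a fixed point.
Sat(A[(empty | a) U (a | empty)]) = {Halt, Idle}

{Halt, Idle}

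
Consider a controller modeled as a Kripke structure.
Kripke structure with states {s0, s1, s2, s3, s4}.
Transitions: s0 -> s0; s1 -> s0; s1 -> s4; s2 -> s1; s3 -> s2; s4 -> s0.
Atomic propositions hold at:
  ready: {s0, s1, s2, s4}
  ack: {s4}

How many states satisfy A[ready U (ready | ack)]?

4

Sat(ready | ack) = {s0, s1, s2, s4}
A[ready U (ready | ack)]: least fixpoint, start Z0 = Sat((ready | ack)) = {s0, s1, s2, s4}, add states in Sat(ready) with every successor in Z. Already a fixed point.
Sat(A[ready U (ready | ack)]) = {s0, s1, s2, s4}
|Sat(A[ready U (ready | ack)])| = |{s0, s1, s2, s4}| = 4.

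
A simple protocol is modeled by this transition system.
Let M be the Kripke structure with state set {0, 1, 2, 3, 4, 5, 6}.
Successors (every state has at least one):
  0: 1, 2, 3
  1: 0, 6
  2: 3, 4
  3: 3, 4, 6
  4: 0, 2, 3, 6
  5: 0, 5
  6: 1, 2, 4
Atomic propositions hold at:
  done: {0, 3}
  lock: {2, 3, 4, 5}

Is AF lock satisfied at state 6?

AF lock: least fixpoint, start Z0 = {2, 3, 4, 5}, add states with every successor in Z. Already a fixed point.
Sat(AF lock) = {2, 3, 4, 5}
6 ∉ Sat(AF lock) = {2, 3, 4, 5}, so the formula does not hold at 6.

No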